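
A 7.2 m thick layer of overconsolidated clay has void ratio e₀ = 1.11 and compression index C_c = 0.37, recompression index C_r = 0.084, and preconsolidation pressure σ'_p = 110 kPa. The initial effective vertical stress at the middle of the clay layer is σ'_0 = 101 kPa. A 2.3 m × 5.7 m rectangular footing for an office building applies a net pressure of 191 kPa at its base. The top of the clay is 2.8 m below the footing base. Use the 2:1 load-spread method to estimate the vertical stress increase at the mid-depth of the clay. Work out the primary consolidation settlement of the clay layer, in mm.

Mid-depth of clay below the footing base: z = 2.8 + 7.2/2 = 6.4 m.
Stress increase at mid-clay by the 2:1 spreading method:
Δσ = qBL/((B+z)(L+z)) = 191×2.3×5.7/((2.3+6.4)(5.7+6.4)) = 23.787 kPa
Final effective stress: σ'_f = 101 + 23.787 = 124.79 kPa.
σ'_f = 124.79 > σ'_p = 110 kPa, so the stress path crosses the preconsolidation pressure — recompression up to σ'_p, then virgin compression beyond:
S_c = H/(1+e₀)·[C_r·log₁₀(σ'_p/σ'_0) + C_c·log₁₀(σ'_f/σ'_p)]
    = 7.2/2.11 × [0.084×log₁₀(110/101) + 0.37×log₁₀(124.79/110)]
    = 3.4123 × [0.003114 + 0.020271] = 0.0798 m

S_c ≈ 79.8 mm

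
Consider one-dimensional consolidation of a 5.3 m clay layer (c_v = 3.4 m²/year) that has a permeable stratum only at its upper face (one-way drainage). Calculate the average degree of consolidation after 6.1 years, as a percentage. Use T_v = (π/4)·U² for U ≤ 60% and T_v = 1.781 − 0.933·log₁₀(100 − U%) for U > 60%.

Drainage path length: H_d = H = 5.3 m (single drainage).
T_v = c_v·t/H_d² = 3.4×6.1/5.3² = 0.73834.
T_v = 0.73834 corresponds to the U > 60% branch:
U = 1 − 10^((1.781 − T_v)/0.933)/100 = 0.8689

U ≈ 86.9 %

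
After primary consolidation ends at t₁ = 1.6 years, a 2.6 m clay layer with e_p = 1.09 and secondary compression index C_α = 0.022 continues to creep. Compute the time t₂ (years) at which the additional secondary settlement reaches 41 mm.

t₂ ≈ 50.4 years

S_s = C_α·H/(1+e_p)·log₁₀(t₂/t₁) ⇒ log₁₀(t₂/t₁) = S_s·(1+e_p)/(C_α·H).
log₁₀(t₂/t₁) = 0.041 × (1+1.09) / (0.022×2.6) = 1.498
t₂ = t₁ × 10^1.498 = 1.6 × 31.48 = 50.37 years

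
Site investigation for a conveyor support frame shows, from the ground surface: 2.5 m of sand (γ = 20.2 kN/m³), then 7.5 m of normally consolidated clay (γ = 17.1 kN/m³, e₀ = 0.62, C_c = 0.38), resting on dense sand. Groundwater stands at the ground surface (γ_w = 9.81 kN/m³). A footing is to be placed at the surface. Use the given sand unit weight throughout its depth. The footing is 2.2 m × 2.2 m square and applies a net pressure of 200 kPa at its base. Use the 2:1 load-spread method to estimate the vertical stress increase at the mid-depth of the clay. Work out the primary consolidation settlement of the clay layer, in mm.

Mid-depth of clay below the ground surface: z = 2.5 + 7.5/2 = 6.25 m.
Total vertical stress at mid-clay: σ_v = 20.2×2.5 + 17.1×3.75 = 114.62 kPa.
Pore pressure: u = 9.81×(6.25 − 0) = 61.312 kPa.
Initial effective stress: σ'_0 = σ_v − u = 114.62 − 61.312 = 53.308 kPa.
Stress increase at mid-clay by the 2:1 spreading method:
Δσ = qBL/((B+z)(L+z)) = 200×2.2×2.2/((2.2+6.25)(2.2+6.25)) = 13.557 kPa
Final effective stress: σ'_f = σ'_0 + Δσ = 53.308 + 13.557 = 66.865 kPa.
Normally consolidated clay, so the full stress increment lies on the virgin compression line:
S_c = C_c·H/(1+e₀)·log₁₀(σ'_f/σ'_0) = 0.38×7.5/(1+0.62)×log₁₀(66.865/53.308)
    = 1.7593 × 0.098406 = 0.1731 m

S_c ≈ 173 mm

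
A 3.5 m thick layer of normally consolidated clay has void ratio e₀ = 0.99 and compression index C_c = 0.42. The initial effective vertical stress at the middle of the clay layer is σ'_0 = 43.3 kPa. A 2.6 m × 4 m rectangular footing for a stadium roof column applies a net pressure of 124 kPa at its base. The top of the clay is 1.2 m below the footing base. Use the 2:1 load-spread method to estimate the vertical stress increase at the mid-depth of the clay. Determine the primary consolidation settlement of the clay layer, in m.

Mid-depth of clay below the footing base: z = 1.2 + 3.5/2 = 2.95 m.
Stress increase at mid-clay by the 2:1 spreading method:
Δσ = qBL/((B+z)(L+z)) = 124×2.6×4/((2.6+2.95)(4+2.95)) = 33.433 kPa
Final effective stress: σ'_f = σ'_0 + Δσ = 43.3 + 33.433 = 76.733 kPa.
Normally consolidated clay, so the full stress increment lies on the virgin compression line:
S_c = C_c·H/(1+e₀)·log₁₀(σ'_f/σ'_0) = 0.42×3.5/(1+0.99)×log₁₀(76.733/43.3)
    = 0.73869 × 0.24849 = 0.1836 m

S_c ≈ 0.184 m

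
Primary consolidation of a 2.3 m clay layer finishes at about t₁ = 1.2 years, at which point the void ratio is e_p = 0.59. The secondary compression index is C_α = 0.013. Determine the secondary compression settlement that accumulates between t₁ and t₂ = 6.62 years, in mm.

Secondary compression: S_s = C_α·H/(1+e_p)·log₁₀(t₂/t₁)
S_s = 0.013×2.3/(1+0.59)×log₁₀(6.62/1.2)
    = 0.01881 × 0.7417 = 0.01395 m

S_s ≈ 13.9 mm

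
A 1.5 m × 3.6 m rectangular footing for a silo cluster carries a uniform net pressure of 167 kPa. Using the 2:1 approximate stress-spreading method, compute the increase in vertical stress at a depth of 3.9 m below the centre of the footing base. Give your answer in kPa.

Δσ_z ≈ 22.3 kPa

By the 2:1 method the load spreads at 1 horizontal : 2 vertical, so at depth z the loaded area has grown by z in each plan dimension:
Δσ = qBL/((B+z)(L+z)) = 167×1.5×3.6/((1.5+3.9)(3.6+3.9)) = 22.267 kPa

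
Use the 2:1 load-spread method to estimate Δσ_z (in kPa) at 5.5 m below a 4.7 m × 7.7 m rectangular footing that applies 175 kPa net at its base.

Δσ_z ≈ 47 kPa

By the 2:1 method the load spreads at 1 horizontal : 2 vertical, so at depth z the loaded area has grown by z in each plan dimension:
Δσ = qBL/((B+z)(L+z)) = 175×4.7×7.7/((4.7+5.5)(7.7+5.5)) = 47.038 kPa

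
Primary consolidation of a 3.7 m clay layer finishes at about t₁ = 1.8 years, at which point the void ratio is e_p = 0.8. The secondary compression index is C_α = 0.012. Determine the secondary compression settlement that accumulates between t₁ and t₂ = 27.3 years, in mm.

Secondary compression: S_s = C_α·H/(1+e_p)·log₁₀(t₂/t₁)
S_s = 0.012×3.7/(1+0.8)×log₁₀(27.3/1.8)
    = 0.02467 × 1.181 = 0.02913 m

S_s ≈ 29.1 mm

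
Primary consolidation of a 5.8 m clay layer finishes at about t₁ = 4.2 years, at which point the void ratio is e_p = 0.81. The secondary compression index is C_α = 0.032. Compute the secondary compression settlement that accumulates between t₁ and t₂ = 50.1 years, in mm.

Secondary compression: S_s = C_α·H/(1+e_p)·log₁₀(t₂/t₁)
S_s = 0.032×5.8/(1+0.81)×log₁₀(50.1/4.2)
    = 0.1025 × 1.077 = 0.1104 m

S_s ≈ 110 mm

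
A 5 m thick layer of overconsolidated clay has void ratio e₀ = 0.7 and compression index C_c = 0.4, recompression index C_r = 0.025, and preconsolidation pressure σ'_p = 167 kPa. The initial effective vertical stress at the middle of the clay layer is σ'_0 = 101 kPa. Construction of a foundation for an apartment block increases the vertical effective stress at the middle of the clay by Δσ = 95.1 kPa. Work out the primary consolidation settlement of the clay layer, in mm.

Final effective stress: σ'_f = 101 + 95.1 = 196.1 kPa.
σ'_f = 196.1 > σ'_p = 167 kPa, so the stress path crosses the preconsolidation pressure — recompression up to σ'_p, then virgin compression beyond:
S_c = H/(1+e₀)·[C_r·log₁₀(σ'_p/σ'_0) + C_c·log₁₀(σ'_f/σ'_p)]
    = 5/1.7 × [0.025×log₁₀(167/101) + 0.4×log₁₀(196.1/167)]
    = 2.9412 × [0.0054599 + 0.027904] = 0.09813 m

S_c ≈ 98.1 mm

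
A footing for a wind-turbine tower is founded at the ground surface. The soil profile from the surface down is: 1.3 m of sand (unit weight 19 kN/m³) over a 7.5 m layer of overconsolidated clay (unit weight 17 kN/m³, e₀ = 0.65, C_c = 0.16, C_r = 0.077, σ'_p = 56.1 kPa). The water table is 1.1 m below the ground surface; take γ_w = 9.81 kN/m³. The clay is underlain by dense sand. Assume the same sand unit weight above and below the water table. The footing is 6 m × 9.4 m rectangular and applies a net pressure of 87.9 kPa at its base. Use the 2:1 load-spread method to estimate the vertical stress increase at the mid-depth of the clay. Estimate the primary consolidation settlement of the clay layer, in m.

S_c ≈ 0.133 m

Mid-depth of clay below the ground surface: z = 1.3 + 7.5/2 = 5.05 m.
Total vertical stress at mid-clay: σ_v = 19×1.3 + 17×3.75 = 88.45 kPa.
Pore pressure: u = 9.81×(5.05 − 1.1) = 38.75 kPa.
Initial effective stress: σ'_0 = σ_v − u = 88.45 − 38.75 = 49.7 kPa.
Stress increase at mid-clay by the 2:1 spreading method:
Δσ = qBL/((B+z)(L+z)) = 87.9×6×9.4/((6+5.05)(9.4+5.05)) = 31.048 kPa
Final effective stress: σ'_f = 49.7 + 31.048 = 80.748 kPa.
σ'_f = 80.748 > σ'_p = 56.1 kPa, so the stress path crosses the preconsolidation pressure — recompression up to σ'_p, then virgin compression beyond:
S_c = H/(1+e₀)·[C_r·log₁₀(σ'_p/σ'_0) + C_c·log₁₀(σ'_f/σ'_p)]
    = 7.5/1.65 × [0.077×log₁₀(56.1/49.7) + 0.16×log₁₀(80.748/56.1)]
    = 4.5455 × [0.0040507 + 0.025307] = 0.1334 m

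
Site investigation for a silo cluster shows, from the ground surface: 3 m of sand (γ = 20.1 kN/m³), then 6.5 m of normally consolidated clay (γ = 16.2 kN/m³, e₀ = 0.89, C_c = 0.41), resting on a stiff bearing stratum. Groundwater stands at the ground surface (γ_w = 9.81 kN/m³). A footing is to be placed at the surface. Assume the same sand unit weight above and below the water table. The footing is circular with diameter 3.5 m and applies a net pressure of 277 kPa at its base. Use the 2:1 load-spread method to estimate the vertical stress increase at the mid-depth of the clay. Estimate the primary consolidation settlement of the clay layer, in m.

S_c ≈ 0.322 m

Mid-depth of clay below the ground surface: z = 3 + 6.5/2 = 6.25 m.
Total vertical stress at mid-clay: σ_v = 20.1×3 + 16.2×3.25 = 112.95 kPa.
Pore pressure: u = 9.81×(6.25 − 0) = 61.312 kPa.
Initial effective stress: σ'_0 = σ_v − u = 112.95 − 61.312 = 51.638 kPa.
Stress increase at mid-clay by the 2:1 spreading method:
Δσ ≈ qD²/(D+z)² = 277×3.5²/(3.5+6.25)² = 35.695 kPa
Final effective stress: σ'_f = σ'_0 + Δσ = 51.638 + 35.695 = 87.333 kPa.
Normally consolidated clay, so the full stress increment lies on the virgin compression line:
S_c = C_c·H/(1+e₀)·log₁₀(σ'_f/σ'_0) = 0.41×6.5/(1+0.89)×log₁₀(87.333/51.638)
    = 1.4101 × 0.22821 = 0.3218 m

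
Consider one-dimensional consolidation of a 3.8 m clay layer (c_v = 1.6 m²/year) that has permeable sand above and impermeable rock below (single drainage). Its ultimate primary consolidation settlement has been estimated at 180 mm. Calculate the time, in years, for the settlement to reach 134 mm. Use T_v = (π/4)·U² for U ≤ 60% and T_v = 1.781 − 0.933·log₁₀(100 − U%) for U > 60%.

t ≈ 4.22 years

Drainage path length: H_d = H = 3.8 m (single drainage).
U = S(t)/S_ult = 134/180 = 0.7444.
U > 60%: T_v = 1.781 − 0.933·log₁₀(100 − 74.444) = 0.46782.
t = T_v·H_d²/c_v = 0.46782×3.8²/1.6 = 4.222 years.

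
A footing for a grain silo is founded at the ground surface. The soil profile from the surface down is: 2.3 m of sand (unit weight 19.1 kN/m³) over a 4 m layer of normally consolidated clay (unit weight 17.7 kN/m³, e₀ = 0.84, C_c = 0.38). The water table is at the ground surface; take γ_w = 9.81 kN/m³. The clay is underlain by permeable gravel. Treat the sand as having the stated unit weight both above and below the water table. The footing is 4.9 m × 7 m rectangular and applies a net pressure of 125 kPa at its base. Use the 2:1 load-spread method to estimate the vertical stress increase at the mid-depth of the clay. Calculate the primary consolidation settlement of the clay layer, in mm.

S_c ≈ 268 mm

Mid-depth of clay below the ground surface: z = 2.3 + 4/2 = 4.3 m.
Total vertical stress at mid-clay: σ_v = 19.1×2.3 + 17.7×2 = 79.33 kPa.
Pore pressure: u = 9.81×(4.3 − 0) = 42.183 kPa.
Initial effective stress: σ'_0 = σ_v − u = 79.33 − 42.183 = 37.147 kPa.
Stress increase at mid-clay by the 2:1 spreading method:
Δσ = qBL/((B+z)(L+z)) = 125×4.9×7/((4.9+4.3)(7+4.3)) = 41.242 kPa
Final effective stress: σ'_f = σ'_0 + Δσ = 37.147 + 41.242 = 78.389 kPa.
Normally consolidated clay, so the full stress increment lies on the virgin compression line:
S_c = C_c·H/(1+e₀)·log₁₀(σ'_f/σ'_0) = 0.38×4/(1+0.84)×log₁₀(78.389/37.147)
    = 0.82609 × 0.32433 = 0.2679 m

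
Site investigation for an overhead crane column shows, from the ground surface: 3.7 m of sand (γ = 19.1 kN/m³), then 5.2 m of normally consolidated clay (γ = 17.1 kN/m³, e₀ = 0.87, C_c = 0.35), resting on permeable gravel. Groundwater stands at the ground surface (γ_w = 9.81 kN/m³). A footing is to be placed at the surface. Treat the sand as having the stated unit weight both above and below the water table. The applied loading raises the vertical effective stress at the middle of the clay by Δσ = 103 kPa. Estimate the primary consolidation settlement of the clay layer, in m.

S_c ≈ 0.455 m

Mid-depth of clay below the ground surface: z = 3.7 + 5.2/2 = 6.3 m.
Total vertical stress at mid-clay: σ_v = 19.1×3.7 + 17.1×2.6 = 115.13 kPa.
Pore pressure: u = 9.81×(6.3 − 0) = 61.803 kPa.
Initial effective stress: σ'_0 = σ_v − u = 115.13 − 61.803 = 53.327 kPa.
Final effective stress: σ'_f = σ'_0 + Δσ = 53.327 + 103 = 156.33 kPa.
Normally consolidated clay, so the full stress increment lies on the virgin compression line:
S_c = C_c·H/(1+e₀)·log₁₀(σ'_f/σ'_0) = 0.35×5.2/(1+0.87)×log₁₀(156.33/53.327)
    = 0.97326 × 0.4671 = 0.4546 m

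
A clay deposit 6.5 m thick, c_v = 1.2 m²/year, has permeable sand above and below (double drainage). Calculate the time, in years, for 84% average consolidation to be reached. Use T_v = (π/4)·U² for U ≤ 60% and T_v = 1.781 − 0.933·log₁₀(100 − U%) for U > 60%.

t ≈ 5.79 years

Drainage path length: H_d = H/2 = 3.25 m (double drainage).
U > 60%: T_v = 1.781 − 0.933·log₁₀(100 − 84) = 0.65756.
t = T_v·H_d²/c_v = 0.65756×3.25²/1.2 = 5.788 years.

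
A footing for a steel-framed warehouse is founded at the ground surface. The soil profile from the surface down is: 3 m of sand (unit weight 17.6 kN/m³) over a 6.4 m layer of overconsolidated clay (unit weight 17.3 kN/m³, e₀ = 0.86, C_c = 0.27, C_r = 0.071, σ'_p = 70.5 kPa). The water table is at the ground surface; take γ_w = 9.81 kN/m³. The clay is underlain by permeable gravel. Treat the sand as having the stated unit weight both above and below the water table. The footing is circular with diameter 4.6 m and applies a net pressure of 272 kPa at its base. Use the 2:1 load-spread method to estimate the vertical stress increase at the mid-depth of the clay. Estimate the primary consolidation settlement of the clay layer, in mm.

Mid-depth of clay below the ground surface: z = 3 + 6.4/2 = 6.2 m.
Total vertical stress at mid-clay: σ_v = 17.6×3 + 17.3×3.2 = 108.16 kPa.
Pore pressure: u = 9.81×(6.2 − 0) = 60.822 kPa.
Initial effective stress: σ'_0 = σ_v − u = 108.16 − 60.822 = 47.338 kPa.
Stress increase at mid-clay by the 2:1 spreading method:
Δσ ≈ qD²/(D+z)² = 272×4.6²/(4.6+6.2)² = 49.344 kPa
Final effective stress: σ'_f = 47.338 + 49.344 = 96.682 kPa.
σ'_f = 96.682 > σ'_p = 70.5 kPa, so the stress path crosses the preconsolidation pressure — recompression up to σ'_p, then virgin compression beyond:
S_c = H/(1+e₀)·[C_r·log₁₀(σ'_p/σ'_0) + C_c·log₁₀(σ'_f/σ'_p)]
    = 6.4/1.86 × [0.071×log₁₀(70.5/47.338) + 0.27×log₁₀(96.682/70.5)]
    = 3.4409 × [0.012282 + 0.037032] = 0.1697 m

S_c ≈ 170 mm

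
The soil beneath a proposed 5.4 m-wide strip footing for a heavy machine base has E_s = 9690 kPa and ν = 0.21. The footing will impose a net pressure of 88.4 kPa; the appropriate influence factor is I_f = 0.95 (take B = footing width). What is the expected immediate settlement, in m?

Immediate (elastic) settlement: S_e = q·B·(1−ν²)/E_s · I_f.
S_e = 88.4 × 5.4 × (1 − 0.21²) / 9690 × 0.95
    = 88.4 × 5.4 × 0.9559 / 9690 × 0.95
    = 0.04474 m

S_e ≈ 0.0447 m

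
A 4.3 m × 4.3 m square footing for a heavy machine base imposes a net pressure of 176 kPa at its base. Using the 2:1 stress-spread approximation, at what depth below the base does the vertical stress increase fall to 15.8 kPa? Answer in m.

z ≈ 10.1 m

2:1 spreading — at depth z the loaded area has grown by z in each plan dimension:
qB²/(B+z)² = Δσ_z ⇒ z = B(√(q/Δσ_z) − 1) = 4.3×(√(176/15.8) − 1) = 10.05 m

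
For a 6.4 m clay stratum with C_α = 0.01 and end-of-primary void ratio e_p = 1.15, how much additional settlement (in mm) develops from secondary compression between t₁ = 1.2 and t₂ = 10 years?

Secondary compression: S_s = C_α·H/(1+e_p)·log₁₀(t₂/t₁)
S_s = 0.01×6.4/(1+1.15)×log₁₀(10/1.2)
    = 0.02977 × 0.9208 = 0.02741 m

S_s ≈ 27.4 mm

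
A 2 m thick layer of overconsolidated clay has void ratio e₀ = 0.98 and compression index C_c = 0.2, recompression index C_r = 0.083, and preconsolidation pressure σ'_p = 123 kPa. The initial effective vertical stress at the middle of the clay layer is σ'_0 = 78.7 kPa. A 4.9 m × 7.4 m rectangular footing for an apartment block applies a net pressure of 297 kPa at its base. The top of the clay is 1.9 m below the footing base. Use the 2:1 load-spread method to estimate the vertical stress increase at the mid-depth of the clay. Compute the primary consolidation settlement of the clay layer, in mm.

S_c ≈ 64.3 mm

Mid-depth of clay below the footing base: z = 1.9 + 2/2 = 2.9 m.
Stress increase at mid-clay by the 2:1 spreading method:
Δσ = qBL/((B+z)(L+z)) = 297×4.9×7.4/((4.9+2.9)(7.4+2.9)) = 134.05 kPa
Final effective stress: σ'_f = 78.7 + 134.05 = 212.75 kPa.
σ'_f = 212.75 > σ'_p = 123 kPa, so the stress path crosses the preconsolidation pressure — recompression up to σ'_p, then virgin compression beyond:
S_c = H/(1+e₀)·[C_r·log₁₀(σ'_p/σ'_0) + C_c·log₁₀(σ'_f/σ'_p)]
    = 2/1.98 × [0.083×log₁₀(123/78.7) + 0.2×log₁₀(212.75/123)]
    = 1.0101 × [0.016096 + 0.047593] = 0.06433 m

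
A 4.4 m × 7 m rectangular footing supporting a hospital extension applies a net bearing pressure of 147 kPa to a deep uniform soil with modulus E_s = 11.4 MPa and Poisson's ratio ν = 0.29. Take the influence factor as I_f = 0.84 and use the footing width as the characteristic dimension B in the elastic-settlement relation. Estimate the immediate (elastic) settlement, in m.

Immediate (elastic) settlement: S_e = q·B·(1−ν²)/E_s · I_f.
E_s = 11.4 MPa = 11400 kPa.
S_e = 147 × 4.4 × (1 − 0.29²) / 11400 × 0.84
    = 147 × 4.4 × 0.9159 / 11400 × 0.84
    = 0.04365 m

S_e ≈ 0.0437 m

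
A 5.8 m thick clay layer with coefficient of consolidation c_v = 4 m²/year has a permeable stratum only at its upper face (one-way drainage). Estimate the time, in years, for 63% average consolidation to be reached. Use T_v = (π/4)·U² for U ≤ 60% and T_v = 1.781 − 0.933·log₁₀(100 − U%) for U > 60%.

t ≈ 2.67 years

Drainage path length: H_d = H = 5.8 m (single drainage).
U > 60%: T_v = 1.781 − 0.933·log₁₀(100 − 63) = 0.31787.
t = T_v·H_d²/c_v = 0.31787×5.8²/4 = 2.673 years.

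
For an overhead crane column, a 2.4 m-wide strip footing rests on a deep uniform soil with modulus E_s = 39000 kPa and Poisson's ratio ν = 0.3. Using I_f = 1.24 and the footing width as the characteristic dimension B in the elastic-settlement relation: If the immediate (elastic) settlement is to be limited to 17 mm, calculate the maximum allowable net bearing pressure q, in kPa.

S_e = q·B·(1−ν²)/E_s · I_f  ⇒  q = S_e·E_s / (B·(1−ν²)·I_f).
q = 0.017 × 39000 / (2.4 × 0.91 × 1.24) = 244.8 kPa

q ≈ 245 kPa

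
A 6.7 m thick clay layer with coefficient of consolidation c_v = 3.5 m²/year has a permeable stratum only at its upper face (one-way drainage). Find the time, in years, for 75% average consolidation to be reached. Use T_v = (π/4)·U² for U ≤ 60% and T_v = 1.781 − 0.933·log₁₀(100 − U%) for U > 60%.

Drainage path length: H_d = H = 6.7 m (single drainage).
U > 60%: T_v = 1.781 − 0.933·log₁₀(100 − 75) = 0.47672.
t = T_v·H_d²/c_v = 0.47672×6.7²/3.5 = 6.114 years.

t ≈ 6.11 years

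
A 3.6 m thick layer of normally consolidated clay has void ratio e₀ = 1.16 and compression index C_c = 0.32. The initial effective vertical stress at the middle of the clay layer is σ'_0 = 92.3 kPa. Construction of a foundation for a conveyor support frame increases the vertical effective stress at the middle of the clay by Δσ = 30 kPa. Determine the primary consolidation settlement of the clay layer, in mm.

Final effective stress: σ'_f = σ'_0 + Δσ = 92.3 + 30 = 122.3 kPa.
Normally consolidated clay, so the full stress increment lies on the virgin compression line:
S_c = C_c·H/(1+e₀)·log₁₀(σ'_f/σ'_0) = 0.32×3.6/(1+1.16)×log₁₀(122.3/92.3)
    = 0.53333 × 0.12222 = 0.06518 m

S_c ≈ 65.2 mm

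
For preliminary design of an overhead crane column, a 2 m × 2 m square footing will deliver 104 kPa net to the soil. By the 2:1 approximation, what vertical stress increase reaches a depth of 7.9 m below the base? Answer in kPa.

Δσ_z ≈ 4.24 kPa

By the 2:1 method the load spreads at 1 horizontal : 2 vertical, so at depth z the loaded area has grown by z in each plan dimension:
Δσ = qBL/((B+z)(L+z)) = 104×2×2/((2+7.9)(2+7.9)) = 4.2445 kPa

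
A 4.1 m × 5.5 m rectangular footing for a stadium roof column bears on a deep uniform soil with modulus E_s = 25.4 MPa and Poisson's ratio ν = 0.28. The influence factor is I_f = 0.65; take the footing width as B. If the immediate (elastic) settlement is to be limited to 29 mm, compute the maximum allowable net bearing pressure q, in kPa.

E_s = 25.4 MPa = 25400 kPa.
S_e = q·B·(1−ν²)/E_s · I_f  ⇒  q = S_e·E_s / (B·(1−ν²)·I_f).
q = 0.029 × 25400 / (4.1 × 0.9216 × 0.65) = 299.9 kPa

q ≈ 300 kPa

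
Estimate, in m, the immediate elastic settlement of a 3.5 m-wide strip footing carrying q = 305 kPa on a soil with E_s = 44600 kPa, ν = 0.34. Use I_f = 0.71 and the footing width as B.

S_e ≈ 0.015 m

Immediate (elastic) settlement: S_e = q·B·(1−ν²)/E_s · I_f.
S_e = 305 × 3.5 × (1 − 0.34²) / 44600 × 0.71
    = 305 × 3.5 × 0.8844 / 44600 × 0.71
    = 0.01503 m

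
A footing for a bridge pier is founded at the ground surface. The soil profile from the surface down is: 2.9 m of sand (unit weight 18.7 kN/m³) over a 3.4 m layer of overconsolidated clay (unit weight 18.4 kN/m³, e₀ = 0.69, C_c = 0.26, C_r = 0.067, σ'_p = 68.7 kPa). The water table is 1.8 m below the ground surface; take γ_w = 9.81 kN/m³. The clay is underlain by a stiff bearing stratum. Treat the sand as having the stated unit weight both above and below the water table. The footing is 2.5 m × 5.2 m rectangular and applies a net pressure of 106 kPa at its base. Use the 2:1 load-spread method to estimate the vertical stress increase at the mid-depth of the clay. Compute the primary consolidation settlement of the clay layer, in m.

S_c ≈ 0.0383 m

Mid-depth of clay below the ground surface: z = 2.9 + 3.4/2 = 4.6 m.
Total vertical stress at mid-clay: σ_v = 18.7×2.9 + 18.4×1.7 = 85.51 kPa.
Pore pressure: u = 9.81×(4.6 − 1.8) = 27.468 kPa.
Initial effective stress: σ'_0 = σ_v − u = 85.51 − 27.468 = 58.042 kPa.
Stress increase at mid-clay by the 2:1 spreading method:
Δσ = qBL/((B+z)(L+z)) = 106×2.5×5.2/((2.5+4.6)(5.2+4.6)) = 19.805 kPa
Final effective stress: σ'_f = 58.042 + 19.805 = 77.847 kPa.
σ'_f = 77.847 > σ'_p = 68.7 kPa, so the stress path crosses the preconsolidation pressure — recompression up to σ'_p, then virgin compression beyond:
S_c = H/(1+e₀)·[C_r·log₁₀(σ'_p/σ'_0) + C_c·log₁₀(σ'_f/σ'_p)]
    = 3.4/1.69 × [0.067×log₁₀(68.7/58.042) + 0.26×log₁₀(77.847/68.7)]
    = 2.0118 × [0.0049054 + 0.014114] = 0.03826 m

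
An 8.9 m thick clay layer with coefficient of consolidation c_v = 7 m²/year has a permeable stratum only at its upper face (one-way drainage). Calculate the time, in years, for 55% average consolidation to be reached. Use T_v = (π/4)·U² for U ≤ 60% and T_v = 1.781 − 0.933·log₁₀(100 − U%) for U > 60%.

t ≈ 2.69 years

Drainage path length: H_d = H = 8.9 m (single drainage).
U ≤ 60%: T_v = (π/4)·U² = (π/4)×0.55² = 0.23758.
t = T_v·H_d²/c_v = 0.23758×8.9²/7 = 2.688 years.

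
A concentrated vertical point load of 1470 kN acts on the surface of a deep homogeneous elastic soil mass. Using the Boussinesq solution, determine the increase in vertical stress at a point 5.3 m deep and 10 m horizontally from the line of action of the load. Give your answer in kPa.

Boussinesq vertical stress below a point load on an elastic half-space:
Δσ_z = 3P/(2πz²) · [1 + (r/z)²]^(−5/2)
r/z = 10/5.3 = 1.8868; [1+(r/z)²]^(−5/2) = 0.022521.
Δσ_z = 3×1470/(2π×5.3²) × 0.022521 = 24.987 × 0.022521 = 0.5627 kPa

Δσ_z ≈ 0.563 kPa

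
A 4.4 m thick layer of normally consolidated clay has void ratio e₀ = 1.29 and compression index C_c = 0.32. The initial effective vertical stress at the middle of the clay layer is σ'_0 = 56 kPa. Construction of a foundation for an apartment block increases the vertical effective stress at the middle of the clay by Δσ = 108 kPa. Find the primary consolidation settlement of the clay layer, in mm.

Final effective stress: σ'_f = σ'_0 + Δσ = 56 + 108 = 164 kPa.
Normally consolidated clay, so the full stress increment lies on the virgin compression line:
S_c = C_c·H/(1+e₀)·log₁₀(σ'_f/σ'_0) = 0.32×4.4/(1+1.29)×log₁₀(164/56)
    = 0.61485 × 0.46666 = 0.2869 m

S_c ≈ 287 mm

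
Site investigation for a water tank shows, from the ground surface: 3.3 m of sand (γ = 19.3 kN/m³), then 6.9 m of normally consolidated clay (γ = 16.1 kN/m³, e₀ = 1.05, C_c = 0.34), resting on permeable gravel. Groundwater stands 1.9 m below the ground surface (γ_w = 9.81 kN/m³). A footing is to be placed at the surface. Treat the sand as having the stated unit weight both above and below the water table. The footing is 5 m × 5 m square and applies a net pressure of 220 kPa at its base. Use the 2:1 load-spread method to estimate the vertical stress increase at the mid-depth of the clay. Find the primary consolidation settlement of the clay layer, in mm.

Mid-depth of clay below the ground surface: z = 3.3 + 6.9/2 = 6.75 m.
Total vertical stress at mid-clay: σ_v = 19.3×3.3 + 16.1×3.45 = 119.24 kPa.
Pore pressure: u = 9.81×(6.75 − 1.9) = 47.578 kPa.
Initial effective stress: σ'_0 = σ_v − u = 119.24 − 47.578 = 71.662 kPa.
Stress increase at mid-clay by the 2:1 spreading method:
Δσ = qBL/((B+z)(L+z)) = 220×5×5/((5+6.75)(5+6.75)) = 39.837 kPa
Final effective stress: σ'_f = σ'_0 + Δσ = 71.662 + 39.837 = 111.5 kPa.
Normally consolidated clay, so the full stress increment lies on the virgin compression line:
S_c = C_c·H/(1+e₀)·log₁₀(σ'_f/σ'_0) = 0.34×6.9/(1+1.05)×log₁₀(111.5/71.662)
    = 1.1444 × 0.19199 = 0.2197 m

S_c ≈ 220 mm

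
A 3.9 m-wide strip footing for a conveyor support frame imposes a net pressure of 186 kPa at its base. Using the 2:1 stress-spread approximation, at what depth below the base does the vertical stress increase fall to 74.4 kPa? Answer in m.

2:1 spreading — at depth z the loaded area has grown by z in each plan dimension:
qB/(B+z) = Δσ_z ⇒ z = qB/Δσ_z − B = 186×3.9/74.4 − 3.9 = 5.85 m

z ≈ 5.85 m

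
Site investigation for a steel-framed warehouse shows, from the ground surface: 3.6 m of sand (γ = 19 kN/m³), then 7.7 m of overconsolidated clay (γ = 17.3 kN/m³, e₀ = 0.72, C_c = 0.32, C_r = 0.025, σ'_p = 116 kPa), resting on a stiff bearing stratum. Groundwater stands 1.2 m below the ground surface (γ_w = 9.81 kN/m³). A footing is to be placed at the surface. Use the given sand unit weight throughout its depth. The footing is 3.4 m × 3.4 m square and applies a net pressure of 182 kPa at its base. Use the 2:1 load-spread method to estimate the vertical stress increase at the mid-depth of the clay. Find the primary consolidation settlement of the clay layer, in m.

S_c ≈ 0.0106 m

Mid-depth of clay below the ground surface: z = 3.6 + 7.7/2 = 7.45 m.
Total vertical stress at mid-clay: σ_v = 19×3.6 + 17.3×3.85 = 135 kPa.
Pore pressure: u = 9.81×(7.45 − 1.2) = 61.312 kPa.
Initial effective stress: σ'_0 = σ_v − u = 135 − 61.312 = 73.688 kPa.
Stress increase at mid-clay by the 2:1 spreading method:
Δσ = qBL/((B+z)(L+z)) = 182×3.4×3.4/((3.4+7.45)(3.4+7.45)) = 17.872 kPa
Final effective stress: σ'_f = 73.688 + 17.872 = 91.56 kPa.
σ'_f = 91.56 ≤ σ'_p = 116 kPa, so the clay remains overconsolidated and only the recompression index applies:
S_c = C_r·H/(1+e₀)·log₁₀(σ'_f/σ'_0) = 0.025×7.7/1.72×log₁₀(91.56/73.688)
    = 0.11192 × 0.094309 = 0.01055 m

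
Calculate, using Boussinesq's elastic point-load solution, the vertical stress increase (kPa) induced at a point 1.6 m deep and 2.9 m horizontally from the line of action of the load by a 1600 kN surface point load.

Δσ_z ≈ 7.85 kPa

Boussinesq vertical stress below a point load on an elastic half-space:
Δσ_z = 3P/(2πz²) · [1 + (r/z)²]^(−5/2)
r/z = 2.9/1.6 = 1.8125; [1+(r/z)²]^(−5/2) = 0.026308.
Δσ_z = 3×1600/(2π×1.6²) × 0.026308 = 298.42 × 0.026308 = 7.851 kPa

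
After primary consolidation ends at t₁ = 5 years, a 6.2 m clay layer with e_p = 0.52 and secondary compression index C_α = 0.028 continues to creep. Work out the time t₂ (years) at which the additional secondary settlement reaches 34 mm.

S_s = C_α·H/(1+e_p)·log₁₀(t₂/t₁) ⇒ log₁₀(t₂/t₁) = S_s·(1+e_p)/(C_α·H).
log₁₀(t₂/t₁) = 0.034 × (1+0.52) / (0.028×6.2) = 0.2977
t₂ = t₁ × 10^0.2977 = 5 × 1.985 = 9.924 years

t₂ ≈ 9.92 years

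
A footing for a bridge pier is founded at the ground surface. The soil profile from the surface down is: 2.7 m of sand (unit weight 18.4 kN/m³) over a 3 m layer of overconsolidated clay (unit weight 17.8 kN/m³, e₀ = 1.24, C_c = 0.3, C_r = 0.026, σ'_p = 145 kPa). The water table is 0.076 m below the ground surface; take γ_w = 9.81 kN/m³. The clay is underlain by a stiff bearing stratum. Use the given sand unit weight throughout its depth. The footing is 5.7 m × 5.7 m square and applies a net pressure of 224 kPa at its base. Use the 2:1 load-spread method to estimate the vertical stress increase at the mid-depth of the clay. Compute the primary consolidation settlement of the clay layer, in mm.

Mid-depth of clay below the ground surface: z = 2.7 + 3/2 = 4.2 m.
Total vertical stress at mid-clay: σ_v = 18.4×2.7 + 17.8×1.5 = 76.38 kPa.
Pore pressure: u = 9.81×(4.2 − 0.076) = 40.456 kPa.
Initial effective stress: σ'_0 = σ_v − u = 76.38 − 40.456 = 35.924 kPa.
Stress increase at mid-clay by the 2:1 spreading method:
Δσ = qBL/((B+z)(L+z)) = 224×5.7×5.7/((5.7+4.2)(5.7+4.2)) = 74.255 kPa
Final effective stress: σ'_f = 35.924 + 74.255 = 110.18 kPa.
σ'_f = 110.18 ≤ σ'_p = 145 kPa, so the clay remains overconsolidated and only the recompression index applies:
S_c = C_r·H/(1+e₀)·log₁₀(σ'_f/σ'_0) = 0.026×3/2.24×log₁₀(110.18/35.924)
    = 0.034822 × 0.48672 = 0.01695 m

S_c ≈ 16.9 mm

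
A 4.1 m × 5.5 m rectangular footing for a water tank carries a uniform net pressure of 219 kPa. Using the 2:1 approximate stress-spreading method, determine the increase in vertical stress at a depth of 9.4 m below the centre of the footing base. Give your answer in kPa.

Δσ_z ≈ 24.6 kPa

By the 2:1 method the load spreads at 1 horizontal : 2 vertical, so at depth z the loaded area has grown by z in each plan dimension:
Δσ = qBL/((B+z)(L+z)) = 219×4.1×5.5/((4.1+9.4)(5.5+9.4)) = 24.551 kPa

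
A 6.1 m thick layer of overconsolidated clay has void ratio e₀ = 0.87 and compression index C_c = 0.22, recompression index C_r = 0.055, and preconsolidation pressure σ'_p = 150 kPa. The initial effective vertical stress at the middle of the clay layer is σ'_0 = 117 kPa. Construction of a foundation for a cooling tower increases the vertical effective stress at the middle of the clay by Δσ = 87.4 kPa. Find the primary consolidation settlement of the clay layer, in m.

Final effective stress: σ'_f = 117 + 87.4 = 204.4 kPa.
σ'_f = 204.4 > σ'_p = 150 kPa, so the stress path crosses the preconsolidation pressure — recompression up to σ'_p, then virgin compression beyond:
S_c = H/(1+e₀)·[C_r·log₁₀(σ'_p/σ'_0) + C_c·log₁₀(σ'_f/σ'_p)]
    = 6.1/1.87 × [0.055×log₁₀(150/117) + 0.22×log₁₀(204.4/150)]
    = 3.262 × [0.0059348 + 0.029566] = 0.1158 m

S_c ≈ 0.116 m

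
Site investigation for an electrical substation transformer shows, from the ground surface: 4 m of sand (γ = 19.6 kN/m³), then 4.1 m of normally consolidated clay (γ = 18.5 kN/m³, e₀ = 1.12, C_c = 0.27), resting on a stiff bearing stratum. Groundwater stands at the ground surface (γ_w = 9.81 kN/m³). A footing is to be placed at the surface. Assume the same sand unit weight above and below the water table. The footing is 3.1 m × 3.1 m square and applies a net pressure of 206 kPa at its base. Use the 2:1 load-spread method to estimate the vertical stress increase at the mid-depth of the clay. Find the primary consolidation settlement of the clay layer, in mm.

Mid-depth of clay below the ground surface: z = 4 + 4.1/2 = 6.05 m.
Total vertical stress at mid-clay: σ_v = 19.6×4 + 18.5×2.05 = 116.33 kPa.
Pore pressure: u = 9.81×(6.05 − 0) = 59.351 kPa.
Initial effective stress: σ'_0 = σ_v − u = 116.33 − 59.351 = 56.979 kPa.
Stress increase at mid-clay by the 2:1 spreading method:
Δσ = qBL/((B+z)(L+z)) = 206×3.1×3.1/((3.1+6.05)(3.1+6.05)) = 23.645 kPa
Final effective stress: σ'_f = σ'_0 + Δσ = 56.979 + 23.645 = 80.624 kPa.
Normally consolidated clay, so the full stress increment lies on the virgin compression line:
S_c = C_c·H/(1+e₀)·log₁₀(σ'_f/σ'_0) = 0.27×4.1/(1+1.12)×log₁₀(80.624/56.979)
    = 0.52217 × 0.15075 = 0.07872 m

S_c ≈ 78.7 mm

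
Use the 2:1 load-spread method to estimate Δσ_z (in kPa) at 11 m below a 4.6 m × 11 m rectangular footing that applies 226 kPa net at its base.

Δσ_z ≈ 33.3 kPa

By the 2:1 method the load spreads at 1 horizontal : 2 vertical, so at depth z the loaded area has grown by z in each plan dimension:
Δσ = qBL/((B+z)(L+z)) = 226×4.6×11/((4.6+11)(11+11)) = 33.321 kPa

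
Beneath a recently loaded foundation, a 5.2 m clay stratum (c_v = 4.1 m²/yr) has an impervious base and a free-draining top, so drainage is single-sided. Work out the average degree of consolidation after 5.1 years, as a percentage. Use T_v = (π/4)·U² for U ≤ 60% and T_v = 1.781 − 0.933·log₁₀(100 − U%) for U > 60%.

U ≈ 88 %

Drainage path length: H_d = H = 5.2 m (single drainage).
T_v = c_v·t/H_d² = 4.1×5.1/5.2² = 0.7733.
T_v = 0.7733 corresponds to the U > 60% branch:
U = 1 − 10^((1.781 − T_v)/0.933)/100 = 0.8798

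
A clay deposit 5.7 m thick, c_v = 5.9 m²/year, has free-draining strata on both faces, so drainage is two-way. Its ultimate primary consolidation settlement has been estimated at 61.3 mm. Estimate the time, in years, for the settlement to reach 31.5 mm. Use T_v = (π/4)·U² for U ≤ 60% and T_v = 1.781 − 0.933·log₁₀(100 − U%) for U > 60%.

t ≈ 0.286 years

Drainage path length: H_d = H/2 = 2.85 m (double drainage).
U = S(t)/S_ult = 31.5/61.3 = 0.5139.
U ≤ 60%: T_v = (π/4)·U² = (π/4)×0.51387² = 0.20739.
t = T_v·H_d²/c_v = 0.20739×2.85²/5.9 = 0.2855 years.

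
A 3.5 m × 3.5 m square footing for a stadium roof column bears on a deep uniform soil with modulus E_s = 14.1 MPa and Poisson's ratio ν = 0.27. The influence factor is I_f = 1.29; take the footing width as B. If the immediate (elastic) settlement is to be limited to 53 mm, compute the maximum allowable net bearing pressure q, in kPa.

q ≈ 179 kPa

E_s = 14.1 MPa = 14100 kPa.
S_e = q·B·(1−ν²)/E_s · I_f  ⇒  q = S_e·E_s / (B·(1−ν²)·I_f).
q = 0.053 × 14100 / (3.5 × 0.9271 × 1.29) = 178.5 kPa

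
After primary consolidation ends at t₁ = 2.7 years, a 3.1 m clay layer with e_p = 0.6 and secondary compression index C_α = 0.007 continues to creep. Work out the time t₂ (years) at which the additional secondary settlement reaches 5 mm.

S_s = C_α·H/(1+e_p)·log₁₀(t₂/t₁) ⇒ log₁₀(t₂/t₁) = S_s·(1+e_p)/(C_α·H).
log₁₀(t₂/t₁) = 0.005 × (1+0.6) / (0.007×3.1) = 0.3687
t₂ = t₁ × 10^0.3687 = 2.7 × 2.337 = 6.31 years

t₂ ≈ 6.31 years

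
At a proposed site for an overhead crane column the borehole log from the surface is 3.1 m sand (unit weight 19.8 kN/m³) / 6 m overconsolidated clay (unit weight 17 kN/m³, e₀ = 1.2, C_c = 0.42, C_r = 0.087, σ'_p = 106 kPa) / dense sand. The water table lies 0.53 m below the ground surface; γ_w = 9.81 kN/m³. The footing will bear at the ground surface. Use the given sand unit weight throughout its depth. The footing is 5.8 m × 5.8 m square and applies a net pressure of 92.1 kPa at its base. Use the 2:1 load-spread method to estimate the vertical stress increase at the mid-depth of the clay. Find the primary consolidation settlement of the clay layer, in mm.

S_c ≈ 33.1 mm

Mid-depth of clay below the ground surface: z = 3.1 + 6/2 = 6.1 m.
Total vertical stress at mid-clay: σ_v = 19.8×3.1 + 17×3 = 112.38 kPa.
Pore pressure: u = 9.81×(6.1 − 0.53) = 54.642 kPa.
Initial effective stress: σ'_0 = σ_v − u = 112.38 − 54.642 = 57.738 kPa.
Stress increase at mid-clay by the 2:1 spreading method:
Δσ = qBL/((B+z)(L+z)) = 92.1×5.8×5.8/((5.8+6.1)(5.8+6.1)) = 21.879 kPa
Final effective stress: σ'_f = 57.738 + 21.879 = 79.617 kPa.
σ'_f = 79.617 ≤ σ'_p = 106 kPa, so the clay remains overconsolidated and only the recompression index applies:
S_c = C_r·H/(1+e₀)·log₁₀(σ'_f/σ'_0) = 0.087×6/2.2×log₁₀(79.617/57.738)
    = 0.23728 × 0.13954 = 0.03311 m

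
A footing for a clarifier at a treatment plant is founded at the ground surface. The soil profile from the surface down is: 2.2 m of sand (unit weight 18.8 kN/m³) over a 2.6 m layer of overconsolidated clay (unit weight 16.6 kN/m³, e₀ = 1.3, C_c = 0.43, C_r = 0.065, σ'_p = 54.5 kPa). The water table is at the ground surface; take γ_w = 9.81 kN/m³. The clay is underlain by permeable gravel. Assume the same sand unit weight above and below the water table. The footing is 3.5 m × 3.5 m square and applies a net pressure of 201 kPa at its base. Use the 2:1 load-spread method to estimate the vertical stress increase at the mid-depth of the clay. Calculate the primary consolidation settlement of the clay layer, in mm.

Mid-depth of clay below the ground surface: z = 2.2 + 2.6/2 = 3.5 m.
Total vertical stress at mid-clay: σ_v = 18.8×2.2 + 16.6×1.3 = 62.94 kPa.
Pore pressure: u = 9.81×(3.5 − 0) = 34.335 kPa.
Initial effective stress: σ'_0 = σ_v − u = 62.94 − 34.335 = 28.605 kPa.
Stress increase at mid-clay by the 2:1 spreading method:
Δσ = qBL/((B+z)(L+z)) = 201×3.5×3.5/((3.5+3.5)(3.5+3.5)) = 50.25 kPa
Final effective stress: σ'_f = 28.605 + 50.25 = 78.855 kPa.
σ'_f = 78.855 > σ'_p = 54.5 kPa, so the stress path crosses the preconsolidation pressure — recompression up to σ'_p, then virgin compression beyond:
S_c = H/(1+e₀)·[C_r·log₁₀(σ'_p/σ'_0) + C_c·log₁₀(σ'_f/σ'_p)]
    = 2.6/2.3 × [0.065×log₁₀(54.5/28.605) + 0.43×log₁₀(78.855/54.5)]
    = 1.1304 × [0.018197 + 0.068986] = 0.09855 m

S_c ≈ 98.6 mm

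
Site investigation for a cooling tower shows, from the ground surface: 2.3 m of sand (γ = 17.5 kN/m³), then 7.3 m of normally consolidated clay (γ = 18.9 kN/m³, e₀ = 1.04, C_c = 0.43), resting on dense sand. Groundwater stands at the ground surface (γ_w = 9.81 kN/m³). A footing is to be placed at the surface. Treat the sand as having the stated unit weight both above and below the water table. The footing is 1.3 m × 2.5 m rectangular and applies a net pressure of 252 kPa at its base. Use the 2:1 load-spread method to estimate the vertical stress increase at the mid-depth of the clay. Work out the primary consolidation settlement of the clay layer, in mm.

S_c ≈ 156 mm

Mid-depth of clay below the ground surface: z = 2.3 + 7.3/2 = 5.95 m.
Total vertical stress at mid-clay: σ_v = 17.5×2.3 + 18.9×3.65 = 109.23 kPa.
Pore pressure: u = 9.81×(5.95 − 0) = 58.37 kPa.
Initial effective stress: σ'_0 = σ_v − u = 109.23 − 58.37 = 50.86 kPa.
Stress increase at mid-clay by the 2:1 spreading method:
Δσ = qBL/((B+z)(L+z)) = 252×1.3×2.5/((1.3+5.95)(2.5+5.95)) = 13.369 kPa
Final effective stress: σ'_f = σ'_0 + Δσ = 50.86 + 13.369 = 64.229 kPa.
Normally consolidated clay, so the full stress increment lies on the virgin compression line:
S_c = C_c·H/(1+e₀)·log₁₀(σ'_f/σ'_0) = 0.43×7.3/(1+1.04)×log₁₀(64.229/50.86)
    = 1.5387 × 0.10135 = 0.1559 m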